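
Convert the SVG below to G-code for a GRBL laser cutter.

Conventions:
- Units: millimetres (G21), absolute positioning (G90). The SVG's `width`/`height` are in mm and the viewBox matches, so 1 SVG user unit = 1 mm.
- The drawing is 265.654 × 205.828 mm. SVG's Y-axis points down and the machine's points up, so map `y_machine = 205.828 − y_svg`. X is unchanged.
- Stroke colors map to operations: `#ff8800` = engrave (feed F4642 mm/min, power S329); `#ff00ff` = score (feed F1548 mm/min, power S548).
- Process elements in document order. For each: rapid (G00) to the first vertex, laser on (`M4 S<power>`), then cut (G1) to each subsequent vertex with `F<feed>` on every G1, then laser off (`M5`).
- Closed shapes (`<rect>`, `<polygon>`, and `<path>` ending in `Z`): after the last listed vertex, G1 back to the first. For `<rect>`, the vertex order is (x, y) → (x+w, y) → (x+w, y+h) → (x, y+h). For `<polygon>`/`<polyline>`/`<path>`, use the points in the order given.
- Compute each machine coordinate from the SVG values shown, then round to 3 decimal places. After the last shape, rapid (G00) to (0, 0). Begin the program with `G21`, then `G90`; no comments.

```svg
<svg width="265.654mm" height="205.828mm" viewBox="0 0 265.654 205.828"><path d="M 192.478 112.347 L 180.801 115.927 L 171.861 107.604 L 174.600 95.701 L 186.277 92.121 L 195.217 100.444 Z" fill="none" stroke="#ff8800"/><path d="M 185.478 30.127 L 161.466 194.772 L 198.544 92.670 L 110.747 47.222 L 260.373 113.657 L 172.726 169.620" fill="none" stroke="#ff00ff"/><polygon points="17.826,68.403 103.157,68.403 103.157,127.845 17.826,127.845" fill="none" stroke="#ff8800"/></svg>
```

1 u = 1 mm; y_m = 205.828 − y.

[1] `<path>` regular polygon, #ff8800→engrave S329 F4642: (192.478,93.481) → (180.801,89.901) → (171.861,98.224) → (174.600,110.127) → (186.277,113.707) → (195.217,105.384) → (192.478,93.481) (closed)

[2] `<path>` open polyline, #ff00ff→score S548 F1548: (185.478,175.701) → (161.466,11.056) → (198.544,113.158) → (110.747,158.606) → (260.373,92.171) → (172.726,36.208)

[3] `<polygon>` rectangle, #ff8800→engrave S329 F4642: (17.826,137.425) → (103.157,137.425) → (103.157,77.983) → (17.826,77.983) → (17.826,137.425) (closed)

G21
G90
G00 X192.478 Y93.481
M4 S329
G1 X180.801 Y89.901 F4642
G1 X171.861 Y98.224 F4642
G1 X174.600 Y110.127 F4642
G1 X186.277 Y113.707 F4642
G1 X195.217 Y105.384 F4642
G1 X192.478 Y93.481 F4642
M5
G00 X185.478 Y175.701
M4 S548
G1 X161.466 Y11.056 F1548
G1 X198.544 Y113.158 F1548
G1 X110.747 Y158.606 F1548
G1 X260.373 Y92.171 F1548
G1 X172.726 Y36.208 F1548
M5
G00 X17.826 Y137.425
M4 S329
G1 X103.157 Y137.425 F4642
G1 X103.157 Y77.983 F4642
G1 X17.826 Y77.983 F4642
G1 X17.826 Y137.425 F4642
M5
G00 X0.000 Y0.000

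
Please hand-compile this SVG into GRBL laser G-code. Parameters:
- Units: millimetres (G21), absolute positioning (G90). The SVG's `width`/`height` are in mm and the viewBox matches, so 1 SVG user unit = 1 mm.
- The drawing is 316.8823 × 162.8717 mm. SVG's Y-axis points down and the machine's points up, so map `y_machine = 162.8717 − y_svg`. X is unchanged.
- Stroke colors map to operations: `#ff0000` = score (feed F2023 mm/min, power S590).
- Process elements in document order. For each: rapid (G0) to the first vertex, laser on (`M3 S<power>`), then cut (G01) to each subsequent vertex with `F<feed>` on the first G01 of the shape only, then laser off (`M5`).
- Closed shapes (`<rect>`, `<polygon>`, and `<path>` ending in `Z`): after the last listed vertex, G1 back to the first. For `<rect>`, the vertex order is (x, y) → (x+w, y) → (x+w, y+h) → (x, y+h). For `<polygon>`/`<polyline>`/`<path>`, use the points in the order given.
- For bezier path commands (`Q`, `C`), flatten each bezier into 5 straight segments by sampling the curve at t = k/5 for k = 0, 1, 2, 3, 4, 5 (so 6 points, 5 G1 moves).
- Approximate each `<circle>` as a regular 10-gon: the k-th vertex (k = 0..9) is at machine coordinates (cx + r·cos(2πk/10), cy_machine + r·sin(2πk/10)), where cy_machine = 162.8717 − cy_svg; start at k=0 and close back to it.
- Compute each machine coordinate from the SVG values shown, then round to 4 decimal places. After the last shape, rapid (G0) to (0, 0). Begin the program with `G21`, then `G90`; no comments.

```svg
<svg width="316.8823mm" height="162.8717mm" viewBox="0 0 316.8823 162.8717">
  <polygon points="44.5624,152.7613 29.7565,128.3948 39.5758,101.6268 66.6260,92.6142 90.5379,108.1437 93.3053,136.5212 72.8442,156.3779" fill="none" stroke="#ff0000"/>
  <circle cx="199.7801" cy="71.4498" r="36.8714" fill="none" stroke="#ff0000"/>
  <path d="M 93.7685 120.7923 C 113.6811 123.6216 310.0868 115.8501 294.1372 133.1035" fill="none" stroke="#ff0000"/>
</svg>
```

viewBox `0 0 316.8823 162.8717` with mm width/height → 1 unit = 1 mm. Flip: y_m = 162.8717 − y_svg.

**Shape 1** — `<polygon>` regular polygon, stroke `#ff0000` → score (S590, F2023). Machine vertices: (44.5624,10.1104) → (29.7565,34.4769) → (39.5758,61.2449) → (66.6260,70.2575) → (90.5379,54.7280) → (93.3053,26.3505) → (72.8442,6.4938) → (44.5624,10.1104). Closed: final G1 returns to the first vertex.

**Shape 2** — `<circle>` circle, stroke `#ff0000` → score (S590, F2023). Machine vertices: (236.6515,91.4219) → (229.6097,113.0944) → (211.1740,126.4887) → (188.3862,126.4887) → (169.9505,113.0944) → (162.9087,91.4219) → (169.9505,69.7494) → (188.3862,56.3551) → (211.1740,56.3551) → (229.6097,69.7494) → (236.6515,91.4219). Closed: final G1 returns to the first vertex.

**Shape 3** — `<path>` cubic bezier, stroke `#ff0000` → score (S590, F2023). Control points (SVG): P0=(93.7685,120.7923), P1=(113.6811,123.6216), P2=(310.0868,115.8501), P3=(294.1372,133.1035); sampled at t=k/5. Machine vertices: (93.7685,42.0794) → (123.7844,41.3689) → (177.4940,41.4926) → (236.2325,40.7404) → (281.3351,37.4023) → (294.1372,29.7682). Open path.

G21
G90
G0 X44.5624 Y10.1104
M3 S590
G01 X29.7565 Y34.4769 F2023
G01 X39.5758 Y61.2449
G01 X66.6260 Y70.2575
G01 X90.5379 Y54.7280
G01 X93.3053 Y26.3505
G01 X72.8442 Y6.4938
G01 X44.5624 Y10.1104
M5
G0 X236.6515 Y91.4219
M3 S590
G01 X229.6097 Y113.0944 F2023
G01 X211.1740 Y126.4887
G01 X188.3862 Y126.4887
G01 X169.9505 Y113.0944
G01 X162.9087 Y91.4219
G01 X169.9505 Y69.7494
G01 X188.3862 Y56.3551
G01 X211.1740 Y56.3551
G01 X229.6097 Y69.7494
G01 X236.6515 Y91.4219
M5
G0 X93.7685 Y42.0794
M3 S590
G01 X123.7844 Y41.3689 F2023
G01 X177.4940 Y41.4926
G01 X236.2325 Y40.7404
G01 X281.3351 Y37.4023
G01 X294.1372 Y29.7682
M5
G0 X0.0000 Y0.0000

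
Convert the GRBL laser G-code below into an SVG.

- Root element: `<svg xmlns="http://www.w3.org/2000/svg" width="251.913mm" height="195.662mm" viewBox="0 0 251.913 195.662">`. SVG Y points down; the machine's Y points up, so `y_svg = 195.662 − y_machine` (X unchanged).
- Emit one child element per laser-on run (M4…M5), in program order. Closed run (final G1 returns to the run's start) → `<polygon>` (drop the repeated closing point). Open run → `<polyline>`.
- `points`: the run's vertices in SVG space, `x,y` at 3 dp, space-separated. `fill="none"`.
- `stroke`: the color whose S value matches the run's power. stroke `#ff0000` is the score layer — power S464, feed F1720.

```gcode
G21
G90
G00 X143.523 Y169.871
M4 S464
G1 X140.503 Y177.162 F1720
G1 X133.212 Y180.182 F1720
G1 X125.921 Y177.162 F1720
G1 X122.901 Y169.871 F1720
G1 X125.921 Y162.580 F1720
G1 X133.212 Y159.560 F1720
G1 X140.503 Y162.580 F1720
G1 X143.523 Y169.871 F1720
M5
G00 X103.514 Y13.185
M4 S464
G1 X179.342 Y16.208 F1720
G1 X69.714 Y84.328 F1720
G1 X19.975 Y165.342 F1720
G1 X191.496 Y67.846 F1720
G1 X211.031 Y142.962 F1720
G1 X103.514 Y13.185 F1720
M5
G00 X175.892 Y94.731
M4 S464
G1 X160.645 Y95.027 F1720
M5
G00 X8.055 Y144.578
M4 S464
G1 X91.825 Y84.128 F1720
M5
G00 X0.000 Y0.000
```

<svg xmlns="http://www.w3.org/2000/svg" width="251.913mm" height="195.662mm" viewBox="0 0 251.913 195.662">
  <polygon points="143.523,25.791 140.503,18.500 133.212,15.480 125.921,18.500 122.901,25.791 125.921,33.082 133.212,36.102 140.503,33.082" fill="none" stroke="#ff0000"/>
  <polygon points="103.514,182.477 179.342,179.454 69.714,111.334 19.975,30.320 191.496,127.816 211.031,52.700" fill="none" stroke="#ff0000"/>
  <polyline points="175.892,100.931 160.645,100.635" fill="none" stroke="#ff0000"/>
  <polyline points="8.055,51.084 91.825,111.534" fill="none" stroke="#ff0000"/>
</svg>

y_svg = 195.662 − y_m. Every run uses S464, so all elements get stroke `#ff0000` (score).

[1] closed run; points: 143.523,25.791 140.503,18.500 133.212,15.480 125.921,18.500 122.901,25.791 125.921,33.082 133.212,36.102 140.503,33.082

[2] closed run; points: 103.514,182.477 179.342,179.454 69.714,111.334 19.975,30.320 191.496,127.816 211.031,52.700

[3] open run; points: 175.892,100.931 160.645,100.635

[4] open run; points: 8.055,51.084 91.825,111.534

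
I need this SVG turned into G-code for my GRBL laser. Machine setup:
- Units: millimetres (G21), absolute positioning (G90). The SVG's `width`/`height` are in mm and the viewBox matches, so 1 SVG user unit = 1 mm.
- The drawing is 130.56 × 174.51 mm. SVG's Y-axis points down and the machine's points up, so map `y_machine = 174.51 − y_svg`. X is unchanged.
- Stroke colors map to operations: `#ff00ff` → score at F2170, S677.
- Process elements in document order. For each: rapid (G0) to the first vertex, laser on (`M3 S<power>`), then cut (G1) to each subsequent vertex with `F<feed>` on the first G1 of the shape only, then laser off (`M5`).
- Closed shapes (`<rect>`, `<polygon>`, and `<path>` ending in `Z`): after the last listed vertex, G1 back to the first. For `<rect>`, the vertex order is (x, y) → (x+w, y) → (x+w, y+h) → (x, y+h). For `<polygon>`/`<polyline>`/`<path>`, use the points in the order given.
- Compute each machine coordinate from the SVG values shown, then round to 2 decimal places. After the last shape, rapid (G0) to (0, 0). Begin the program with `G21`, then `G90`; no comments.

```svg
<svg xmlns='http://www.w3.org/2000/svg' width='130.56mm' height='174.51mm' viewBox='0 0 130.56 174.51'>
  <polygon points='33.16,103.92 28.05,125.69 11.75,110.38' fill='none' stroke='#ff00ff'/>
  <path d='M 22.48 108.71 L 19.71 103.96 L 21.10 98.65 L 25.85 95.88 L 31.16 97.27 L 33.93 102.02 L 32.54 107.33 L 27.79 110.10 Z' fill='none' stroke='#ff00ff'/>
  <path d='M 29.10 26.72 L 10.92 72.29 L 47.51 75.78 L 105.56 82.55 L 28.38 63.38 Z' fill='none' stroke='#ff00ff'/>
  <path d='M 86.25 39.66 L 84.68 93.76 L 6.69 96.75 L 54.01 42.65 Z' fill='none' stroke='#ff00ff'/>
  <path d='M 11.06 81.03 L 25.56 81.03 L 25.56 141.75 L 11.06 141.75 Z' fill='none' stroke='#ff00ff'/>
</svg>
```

G21
G90
G0 X33.16 Y70.59
M3 S677
G1 X28.05 Y48.82 F2170
G1 X11.75 Y64.13
G1 X33.16 Y70.59
M5
G0 X22.48 Y65.80
M3 S677
G1 X19.71 Y70.55 F2170
G1 X21.10 Y75.86
G1 X25.85 Y78.63
G1 X31.16 Y77.24
G1 X33.93 Y72.49
G1 X32.54 Y67.18
G1 X27.79 Y64.41
G1 X22.48 Y65.80
M5
G0 X29.10 Y147.79
M3 S677
G1 X10.92 Y102.22 F2170
G1 X47.51 Y98.73
G1 X105.56 Y91.96
G1 X28.38 Y111.13
G1 X29.10 Y147.79
M5
G0 X86.25 Y134.85
M3 S677
G1 X84.68 Y80.75 F2170
G1 X6.69 Y77.76
G1 X54.01 Y131.86
G1 X86.25 Y134.85
M5
G0 X11.06 Y93.48
M3 S677
G1 X25.56 Y93.48 F2170
G1 X25.56 Y32.76
G1 X11.06 Y32.76
G1 X11.06 Y93.48
M5
G0 X0.00 Y0.00

1 u = 1 mm; y_m = 174.51 − y.

[1] `<polygon>` regular polygon, #ff00ff→score S677 F2170: (33.16,70.59) → (28.05,48.82) → (11.75,64.13) → (33.16,70.59) (closed)

[2] `<path>` regular polygon, #ff00ff→score S677 F2170: (22.48,65.80) → (19.71,70.55) → (21.10,75.86) → (25.85,78.63) → (31.16,77.24) → (33.93,72.49) → (32.54,67.18) → (27.79,64.41) → (22.48,65.80) (closed)

[3] `<path>` closed polygon, #ff00ff→score S677 F2170: (29.10,147.79) → (10.92,102.22) → (47.51,98.73) → (105.56,91.96) → (28.38,111.13) → (29.10,147.79) (closed)

[4] `<path>` closed polygon, #ff00ff→score S677 F2170: (86.25,134.85) → (84.68,80.75) → (6.69,77.76) → (54.01,131.86) → (86.25,134.85) (closed)

[5] `<path>` rectangle, #ff00ff→score S677 F2170: (11.06,93.48) → (25.56,93.48) → (25.56,32.76) → (11.06,32.76) → (11.06,93.48) (closed)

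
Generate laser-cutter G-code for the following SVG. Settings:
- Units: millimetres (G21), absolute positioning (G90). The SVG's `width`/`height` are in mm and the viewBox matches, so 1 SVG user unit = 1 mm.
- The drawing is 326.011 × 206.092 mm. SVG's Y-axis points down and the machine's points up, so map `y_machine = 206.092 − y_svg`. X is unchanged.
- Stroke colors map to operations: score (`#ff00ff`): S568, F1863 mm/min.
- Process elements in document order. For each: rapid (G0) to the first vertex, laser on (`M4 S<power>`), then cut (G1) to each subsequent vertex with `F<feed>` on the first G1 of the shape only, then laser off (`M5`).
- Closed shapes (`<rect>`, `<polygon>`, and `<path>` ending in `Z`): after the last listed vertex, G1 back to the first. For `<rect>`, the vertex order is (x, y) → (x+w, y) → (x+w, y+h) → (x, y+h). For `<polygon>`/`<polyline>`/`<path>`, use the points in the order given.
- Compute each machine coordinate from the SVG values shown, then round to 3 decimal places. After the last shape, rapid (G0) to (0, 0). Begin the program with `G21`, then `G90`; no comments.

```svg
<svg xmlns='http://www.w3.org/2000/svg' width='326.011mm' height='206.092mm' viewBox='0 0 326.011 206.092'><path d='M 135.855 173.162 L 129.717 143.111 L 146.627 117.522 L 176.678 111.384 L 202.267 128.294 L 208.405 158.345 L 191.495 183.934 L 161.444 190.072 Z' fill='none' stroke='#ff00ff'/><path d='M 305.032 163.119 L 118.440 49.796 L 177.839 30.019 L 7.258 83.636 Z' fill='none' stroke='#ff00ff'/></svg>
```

G21
G90
G0 X135.855 Y32.930
M4 S568
G1 X129.717 Y62.981 F1863
G1 X146.627 Y88.570
G1 X176.678 Y94.708
G1 X202.267 Y77.798
G1 X208.405 Y47.747
G1 X191.495 Y22.158
G1 X161.444 Y16.020
G1 X135.855 Y32.930
M5
G0 X305.032 Y42.973
M4 S568
G1 X118.440 Y156.296 F1863
G1 X177.839 Y176.073
G1 X7.258 Y122.456
G1 X305.032 Y42.973
M5
G0 X0.000 Y0.000

1 u = 1 mm; y_m = 206.092 − y.

[1] `<path>` regular polygon, #ff00ff→score S568 F1863: (135.855,32.930) → (129.717,62.981) → (146.627,88.570) → (176.678,94.708) → (202.267,77.798) → (208.405,47.747) → (191.495,22.158) → (161.444,16.020) → (135.855,32.930) (closed)

[2] `<path>` closed polygon, #ff00ff→score S568 F1863: (305.032,42.973) → (118.440,156.296) → (177.839,176.073) → (7.258,122.456) → (305.032,42.973) (closed)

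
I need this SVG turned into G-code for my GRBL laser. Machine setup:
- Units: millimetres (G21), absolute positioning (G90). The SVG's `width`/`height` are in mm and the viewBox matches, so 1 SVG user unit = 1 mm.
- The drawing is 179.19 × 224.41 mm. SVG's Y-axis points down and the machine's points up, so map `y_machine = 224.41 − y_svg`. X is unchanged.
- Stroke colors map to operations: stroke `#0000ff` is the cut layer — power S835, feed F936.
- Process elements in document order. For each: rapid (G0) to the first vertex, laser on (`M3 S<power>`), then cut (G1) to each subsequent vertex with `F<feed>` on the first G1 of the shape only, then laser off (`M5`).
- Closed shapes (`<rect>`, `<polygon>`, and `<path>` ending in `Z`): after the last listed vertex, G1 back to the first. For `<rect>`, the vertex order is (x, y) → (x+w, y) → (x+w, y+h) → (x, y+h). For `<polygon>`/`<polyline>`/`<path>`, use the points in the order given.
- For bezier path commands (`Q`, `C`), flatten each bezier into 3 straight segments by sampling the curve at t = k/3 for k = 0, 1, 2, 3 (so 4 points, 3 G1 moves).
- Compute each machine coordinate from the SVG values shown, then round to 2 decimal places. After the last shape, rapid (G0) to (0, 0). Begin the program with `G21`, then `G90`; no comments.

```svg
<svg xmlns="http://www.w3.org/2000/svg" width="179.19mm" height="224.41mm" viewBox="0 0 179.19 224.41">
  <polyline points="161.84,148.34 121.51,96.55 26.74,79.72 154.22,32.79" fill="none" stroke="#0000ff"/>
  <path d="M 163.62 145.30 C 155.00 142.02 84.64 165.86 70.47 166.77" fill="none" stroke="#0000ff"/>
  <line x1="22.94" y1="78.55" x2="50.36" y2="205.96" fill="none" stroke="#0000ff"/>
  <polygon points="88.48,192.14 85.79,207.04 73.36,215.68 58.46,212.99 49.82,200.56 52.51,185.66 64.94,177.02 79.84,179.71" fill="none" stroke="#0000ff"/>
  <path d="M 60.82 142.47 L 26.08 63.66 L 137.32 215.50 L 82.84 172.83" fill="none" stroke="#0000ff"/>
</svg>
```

G21
G90
G0 X161.84 Y76.07
M3 S835
G1 X121.51 Y127.86 F936
G1 X26.74 Y144.69
G1 X154.22 Y191.62
M5
G0 X163.62 Y79.11
M3 S835
G1 X138.79 Y75.20 F936
G1 X99.00 Y64.34
G1 X70.47 Y57.64
M5
G0 X22.94 Y145.86
M3 S835
G1 X50.36 Y18.45 F936
M5
G0 X88.48 Y32.27
M3 S835
G1 X85.79 Y17.37 F936
G1 X73.36 Y8.73
G1 X58.46 Y11.42
G1 X49.82 Y23.85
G1 X52.51 Y38.75
G1 X64.94 Y47.39
G1 X79.84 Y44.70
G1 X88.48 Y32.27
M5
G0 X60.82 Y81.94
M3 S835
G1 X26.08 Y160.75 F936
G1 X137.32 Y8.91
G1 X82.84 Y51.58
M5
G0 X0.00 Y0.00

viewBox `0 0 179.19 224.41` with mm width/height → 1 unit = 1 mm. Flip: y_m = 224.41 − y_svg.

**Shape 1** — `<polyline>` open polyline, stroke `#0000ff` → cut (S835, F936). Machine vertices: (161.84,76.07) → (121.51,127.86) → (26.74,144.69) → (154.22,191.62). Open path.

**Shape 2** — `<path>` cubic bezier, stroke `#0000ff` → cut (S835, F936). Control points (SVG): P0=(163.62,145.30), P1=(155.00,142.02), P2=(84.64,165.86), P3=(70.47,166.77); sampled at t=k/3. Machine vertices: (163.62,79.11) → (138.79,75.20) → (99.00,64.34) → (70.47,57.64). Open path.

**Shape 3** — `<line>` line segment, stroke `#0000ff` → cut (S835, F936). Machine vertices: (22.94,145.86) → (50.36,18.45). Open path.

**Shape 4** — `<polygon>` regular polygon, stroke `#0000ff` → cut (S835, F936). Machine vertices: (88.48,32.27) → (85.79,17.37) → (73.36,8.73) → (58.46,11.42) → (49.82,23.85) → (52.51,38.75) → (64.94,47.39) → (79.84,44.70) → (88.48,32.27). Closed: final G1 returns to the first vertex.

**Shape 5** — `<path>` open polyline, stroke `#0000ff` → cut (S835, F936). Machine vertices: (60.82,81.94) → (26.08,160.75) → (137.32,8.91) → (82.84,51.58). Open path.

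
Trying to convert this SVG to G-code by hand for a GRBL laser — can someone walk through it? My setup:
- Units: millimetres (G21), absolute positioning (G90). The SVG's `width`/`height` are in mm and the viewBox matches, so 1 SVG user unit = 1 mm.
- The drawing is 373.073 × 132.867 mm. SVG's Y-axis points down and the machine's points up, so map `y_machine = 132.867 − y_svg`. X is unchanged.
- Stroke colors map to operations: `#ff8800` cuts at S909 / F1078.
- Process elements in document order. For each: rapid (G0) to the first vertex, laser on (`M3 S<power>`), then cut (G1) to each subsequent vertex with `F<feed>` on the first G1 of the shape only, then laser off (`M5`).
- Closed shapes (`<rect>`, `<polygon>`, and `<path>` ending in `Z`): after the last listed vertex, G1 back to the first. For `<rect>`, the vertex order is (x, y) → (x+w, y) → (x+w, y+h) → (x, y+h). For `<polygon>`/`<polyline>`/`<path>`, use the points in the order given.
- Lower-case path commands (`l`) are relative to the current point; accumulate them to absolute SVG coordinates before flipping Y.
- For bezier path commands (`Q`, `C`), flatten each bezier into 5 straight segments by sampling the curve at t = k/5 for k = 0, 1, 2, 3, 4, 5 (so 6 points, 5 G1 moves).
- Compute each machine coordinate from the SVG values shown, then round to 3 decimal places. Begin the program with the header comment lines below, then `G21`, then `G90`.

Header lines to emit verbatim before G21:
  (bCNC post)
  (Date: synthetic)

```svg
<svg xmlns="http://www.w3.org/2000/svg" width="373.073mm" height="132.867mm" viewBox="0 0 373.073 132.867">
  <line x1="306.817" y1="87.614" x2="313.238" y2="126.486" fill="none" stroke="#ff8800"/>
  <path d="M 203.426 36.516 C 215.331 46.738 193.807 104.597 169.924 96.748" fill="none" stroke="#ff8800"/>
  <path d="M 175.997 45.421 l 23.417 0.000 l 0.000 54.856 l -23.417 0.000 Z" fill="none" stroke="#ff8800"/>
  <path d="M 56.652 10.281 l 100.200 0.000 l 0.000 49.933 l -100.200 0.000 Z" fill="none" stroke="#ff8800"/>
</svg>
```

1 u = 1 mm; y_m = 132.867 − y.

[1] `<line>` line segment, #ff8800→cut S909 F1078: (306.817,45.253) → (313.238,6.381)

[2] `<path>` cubic bezier, #ff8800→cut S909 F1078: (203.426,96.351) → (206.806,85.408) → (203.655,68.473) → (195.463,50.986) → (183.722,38.388) → (169.924,36.119)

[3] `<path>` rectangle, #ff8800→cut S909 F1078: (175.997,87.446) → (199.414,87.446) → (199.414,32.590) → (175.997,32.590) → (175.997,87.446) (closed)

[4] `<path>` rectangle, #ff8800→cut S909 F1078: (56.652,122.586) → (156.852,122.586) → (156.852,72.653) → (56.652,72.653) → (56.652,122.586) (closed)

(bCNC post)
(Date: synthetic)
G21
G90
G0 X306.817 Y45.253
M3 S909
G1 X313.238 Y6.381 F1078
M5
G0 X203.426 Y96.351
M3 S909
G1 X206.806 Y85.408 F1078
G1 X203.655 Y68.473
G1 X195.463 Y50.986
G1 X183.722 Y38.388
G1 X169.924 Y36.119
M5
G0 X175.997 Y87.446
M3 S909
G1 X199.414 Y87.446 F1078
G1 X199.414 Y32.590
G1 X175.997 Y32.590
G1 X175.997 Y87.446
M5
G0 X56.652 Y122.586
M3 S909
G1 X156.852 Y122.586 F1078
G1 X156.852 Y72.653
G1 X56.652 Y72.653
G1 X56.652 Y122.586
M5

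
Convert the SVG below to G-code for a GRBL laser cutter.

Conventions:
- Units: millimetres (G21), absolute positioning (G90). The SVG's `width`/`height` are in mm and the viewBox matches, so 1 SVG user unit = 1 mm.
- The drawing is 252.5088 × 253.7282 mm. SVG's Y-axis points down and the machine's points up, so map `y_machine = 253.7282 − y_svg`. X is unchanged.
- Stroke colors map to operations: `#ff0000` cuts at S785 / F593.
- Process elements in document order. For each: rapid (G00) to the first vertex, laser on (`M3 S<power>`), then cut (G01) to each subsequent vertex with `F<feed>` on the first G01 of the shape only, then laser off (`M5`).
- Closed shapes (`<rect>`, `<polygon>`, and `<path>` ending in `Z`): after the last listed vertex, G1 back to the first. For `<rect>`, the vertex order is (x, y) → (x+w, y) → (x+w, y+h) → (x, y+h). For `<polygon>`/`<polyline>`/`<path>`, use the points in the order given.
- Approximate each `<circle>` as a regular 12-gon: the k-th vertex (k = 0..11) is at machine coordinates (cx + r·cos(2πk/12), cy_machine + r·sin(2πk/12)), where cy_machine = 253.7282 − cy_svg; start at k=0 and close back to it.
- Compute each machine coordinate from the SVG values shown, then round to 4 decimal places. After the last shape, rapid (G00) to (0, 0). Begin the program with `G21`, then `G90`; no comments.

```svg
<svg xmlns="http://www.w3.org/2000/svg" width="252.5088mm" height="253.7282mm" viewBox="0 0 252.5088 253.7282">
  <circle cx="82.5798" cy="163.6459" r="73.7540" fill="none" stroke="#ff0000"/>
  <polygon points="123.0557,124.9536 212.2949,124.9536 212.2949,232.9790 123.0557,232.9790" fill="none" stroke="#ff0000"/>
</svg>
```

viewBox `0 0 252.5088 253.7282` with mm width/height → 1 unit = 1 mm. Flip: y_m = 253.7282 − y_svg.

**Shape 1** — `<circle>` circle, stroke `#ff0000` → cut (S785, F593). Machine vertices: (156.3338,90.0823) → (146.4526,126.9593) → (119.4568,153.9551) → (82.5798,163.8363) → (45.7028,153.9551) → (18.7070,126.9593) → (8.8258,90.0823) → (18.7070,53.2053) → (45.7028,26.2095) → (82.5798,16.3283) → (119.4568,26.2095) → (146.4526,53.2053) → (156.3338,90.0823). Closed: final G1 returns to the first vertex.

**Shape 2** — `<polygon>` rectangle, stroke `#ff0000` → cut (S785, F593). Machine vertices: (123.0557,128.7746) → (212.2949,128.7746) → (212.2949,20.7492) → (123.0557,20.7492) → (123.0557,128.7746). Closed: final G1 returns to the first vertex.

G21
G90
G00 X156.3338 Y90.0823
M3 S785
G01 X146.4526 Y126.9593 F593
G01 X119.4568 Y153.9551
G01 X82.5798 Y163.8363
G01 X45.7028 Y153.9551
G01 X18.7070 Y126.9593
G01 X8.8258 Y90.0823
G01 X18.7070 Y53.2053
G01 X45.7028 Y26.2095
G01 X82.5798 Y16.3283
G01 X119.4568 Y26.2095
G01 X146.4526 Y53.2053
G01 X156.3338 Y90.0823
M5
G00 X123.0557 Y128.7746
M3 S785
G01 X212.2949 Y128.7746 F593
G01 X212.2949 Y20.7492
G01 X123.0557 Y20.7492
G01 X123.0557 Y128.7746
M5
G00 X0.0000 Y0.0000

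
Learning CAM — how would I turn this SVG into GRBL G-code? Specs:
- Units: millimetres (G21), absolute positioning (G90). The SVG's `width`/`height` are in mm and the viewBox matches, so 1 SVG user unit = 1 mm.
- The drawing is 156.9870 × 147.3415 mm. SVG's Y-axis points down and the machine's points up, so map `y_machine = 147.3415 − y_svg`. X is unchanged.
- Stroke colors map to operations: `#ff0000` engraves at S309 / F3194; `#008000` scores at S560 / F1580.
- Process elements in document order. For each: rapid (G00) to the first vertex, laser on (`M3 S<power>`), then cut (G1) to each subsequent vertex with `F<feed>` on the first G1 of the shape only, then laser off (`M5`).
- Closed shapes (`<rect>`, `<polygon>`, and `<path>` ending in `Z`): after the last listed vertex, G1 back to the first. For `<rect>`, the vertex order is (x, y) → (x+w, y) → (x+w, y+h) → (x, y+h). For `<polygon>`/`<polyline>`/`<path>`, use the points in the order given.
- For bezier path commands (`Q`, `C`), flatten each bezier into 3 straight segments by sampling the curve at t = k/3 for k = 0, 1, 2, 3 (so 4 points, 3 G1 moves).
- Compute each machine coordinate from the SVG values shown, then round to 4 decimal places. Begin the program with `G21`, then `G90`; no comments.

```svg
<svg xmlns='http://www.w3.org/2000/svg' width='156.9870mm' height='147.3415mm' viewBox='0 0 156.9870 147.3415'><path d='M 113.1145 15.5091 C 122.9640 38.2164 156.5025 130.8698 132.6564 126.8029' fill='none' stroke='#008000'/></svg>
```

1 u = 1 mm; y_m = 147.3415 − y.

[1] `<path>` cubic bezier, #008000→score S560 F1580: (113.1145,131.8324) → (127.8576,91.9826) → (140.3770,42.5390) → (132.6564,20.5386)

G21
G90
G00 X113.1145 Y131.8324
M3 S560
G1 X127.8576 Y91.9826 F1580
G1 X140.3770 Y42.5390
G1 X132.6564 Y20.5386
M5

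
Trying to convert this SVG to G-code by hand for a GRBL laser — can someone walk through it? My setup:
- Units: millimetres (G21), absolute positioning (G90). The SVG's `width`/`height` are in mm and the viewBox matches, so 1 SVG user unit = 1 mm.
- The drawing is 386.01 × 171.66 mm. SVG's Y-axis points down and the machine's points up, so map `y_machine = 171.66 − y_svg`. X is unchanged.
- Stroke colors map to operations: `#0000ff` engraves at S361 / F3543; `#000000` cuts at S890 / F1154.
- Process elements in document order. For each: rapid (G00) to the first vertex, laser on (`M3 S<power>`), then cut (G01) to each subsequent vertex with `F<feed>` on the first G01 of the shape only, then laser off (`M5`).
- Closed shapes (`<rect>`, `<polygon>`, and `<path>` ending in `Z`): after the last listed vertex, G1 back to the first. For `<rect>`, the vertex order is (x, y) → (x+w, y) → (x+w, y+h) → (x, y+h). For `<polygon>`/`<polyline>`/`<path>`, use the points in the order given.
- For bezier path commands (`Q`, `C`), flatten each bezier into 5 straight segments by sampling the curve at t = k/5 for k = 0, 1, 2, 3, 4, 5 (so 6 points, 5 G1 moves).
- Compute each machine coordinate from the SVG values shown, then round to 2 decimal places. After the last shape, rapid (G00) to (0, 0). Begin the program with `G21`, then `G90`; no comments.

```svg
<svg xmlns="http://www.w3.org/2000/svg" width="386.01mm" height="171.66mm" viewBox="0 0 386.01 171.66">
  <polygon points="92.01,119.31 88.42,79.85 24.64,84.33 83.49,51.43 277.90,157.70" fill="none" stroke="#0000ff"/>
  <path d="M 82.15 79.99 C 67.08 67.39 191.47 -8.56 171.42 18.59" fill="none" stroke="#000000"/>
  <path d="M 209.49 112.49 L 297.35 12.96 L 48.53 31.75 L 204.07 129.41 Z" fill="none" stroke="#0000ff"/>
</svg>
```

1 u = 1 mm; y_m = 171.66 − y.

[1] `<polygon>` closed polygon, #0000ff→engrave S361 F3543: (92.01,52.35) → (88.42,91.81) → (24.64,87.33) → (83.49,120.23) → (277.90,13.96) → (92.01,52.35) (closed)

[2] `<path>` cubic bezier, #000000→cut S890 F1154: (82.15,91.67) → (87.57,105.50) → (112.84,126.55) → (144.32,146.81) → (168.39,158.32) → (171.42,153.07)

[3] `<path>` closed polygon, #0000ff→engrave S361 F3543: (209.49,59.17) → (297.35,158.70) → (48.53,139.91) → (204.07,42.25) → (209.49,59.17) (closed)

G21
G90
G00 X92.01 Y52.35
M3 S361
G01 X88.42 Y91.81 F3543
G01 X24.64 Y87.33
G01 X83.49 Y120.23
G01 X277.90 Y13.96
G01 X92.01 Y52.35
M5
G00 X82.15 Y91.67
M3 S890
G01 X87.57 Y105.50 F1154
G01 X112.84 Y126.55
G01 X144.32 Y146.81
G01 X168.39 Y158.32
G01 X171.42 Y153.07
M5
G00 X209.49 Y59.17
M3 S361
G01 X297.35 Y158.70 F3543
G01 X48.53 Y139.91
G01 X204.07 Y42.25
G01 X209.49 Y59.17
M5
G00 X0.00 Y0.00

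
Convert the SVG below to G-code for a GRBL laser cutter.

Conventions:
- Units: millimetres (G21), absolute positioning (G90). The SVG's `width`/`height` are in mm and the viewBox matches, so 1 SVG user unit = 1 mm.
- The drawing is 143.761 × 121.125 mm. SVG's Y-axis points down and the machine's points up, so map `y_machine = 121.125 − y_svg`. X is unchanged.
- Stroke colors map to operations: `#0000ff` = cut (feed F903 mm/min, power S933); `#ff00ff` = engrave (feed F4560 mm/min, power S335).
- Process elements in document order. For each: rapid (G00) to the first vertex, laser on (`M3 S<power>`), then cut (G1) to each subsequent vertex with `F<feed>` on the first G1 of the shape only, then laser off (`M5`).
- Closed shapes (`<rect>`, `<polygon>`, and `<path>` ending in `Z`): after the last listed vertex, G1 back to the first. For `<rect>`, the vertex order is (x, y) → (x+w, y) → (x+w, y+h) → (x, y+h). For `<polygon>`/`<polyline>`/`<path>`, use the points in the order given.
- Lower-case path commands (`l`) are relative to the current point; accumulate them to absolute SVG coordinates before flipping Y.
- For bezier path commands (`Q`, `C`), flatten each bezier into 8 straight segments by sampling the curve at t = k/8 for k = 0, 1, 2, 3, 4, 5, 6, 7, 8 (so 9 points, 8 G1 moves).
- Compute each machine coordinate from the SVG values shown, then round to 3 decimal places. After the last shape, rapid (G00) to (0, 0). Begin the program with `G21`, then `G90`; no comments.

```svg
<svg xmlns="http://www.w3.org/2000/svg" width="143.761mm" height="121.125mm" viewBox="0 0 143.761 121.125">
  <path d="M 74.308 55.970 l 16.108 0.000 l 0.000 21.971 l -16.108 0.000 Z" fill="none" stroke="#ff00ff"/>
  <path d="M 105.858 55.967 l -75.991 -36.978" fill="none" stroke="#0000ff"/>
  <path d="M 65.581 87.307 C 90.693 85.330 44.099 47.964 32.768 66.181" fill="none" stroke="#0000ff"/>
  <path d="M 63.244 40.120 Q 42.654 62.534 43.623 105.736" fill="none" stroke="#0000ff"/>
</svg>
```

G21
G90
G00 X74.308 Y65.155
M3 S335
G1 X90.416 Y65.155 F4560
G1 X90.416 Y43.184
G1 X74.308 Y43.184
G1 X74.308 Y65.155
M5
G00 X105.858 Y65.158
M3 S933
G1 X29.867 Y102.136 F903
M5
G00 X65.581 Y33.818
M3 S933
G1 X71.846 Y36.041 F903
G1 X72.642 Y40.515
G1 X69.222 Y46.175
G1 X62.841 Y51.954
G1 X54.751 Y56.786
G1 X46.207 Y59.606
G1 X38.461 Y59.348
G1 X32.768 Y54.944
M5
G00 X63.244 Y81.005
M3 S933
G1 X58.433 Y75.077 F903
G1 X54.296 Y68.499
G1 X50.833 Y61.271
G1 X48.044 Y53.394
G1 X45.928 Y44.867
G1 X44.486 Y35.691
G1 X43.718 Y25.865
G1 X43.623 Y15.389
M5
G00 X0.000 Y0.000

1 u = 1 mm; y_m = 121.125 − y.

[1] `<path>` rectangle, #ff00ff→engrave S335 F4560: (74.308,65.155) → (90.416,65.155) → (90.416,43.184) → (74.308,43.184) → (74.308,65.155) (closed)

[2] `<path>` line segment, #0000ff→cut S933 F903: (105.858,65.158) → (29.867,102.136)

[3] `<path>` cubic bezier, #0000ff→cut S933 F903: (65.581,33.818) → (71.846,36.041) → (72.642,40.515) → (69.222,46.175) → (62.841,51.954) → (54.751,56.786) → (46.207,59.606) → (38.461,59.348) → (32.768,54.944)

[4] `<path>` quadratic bezier, #0000ff→cut S933 F903: (63.244,81.005) → (58.433,75.077) → (54.296,68.499) → (50.833,61.271) → (48.044,53.394) → (45.928,44.867) → (44.486,35.691) → (43.718,25.865) → (43.623,15.389)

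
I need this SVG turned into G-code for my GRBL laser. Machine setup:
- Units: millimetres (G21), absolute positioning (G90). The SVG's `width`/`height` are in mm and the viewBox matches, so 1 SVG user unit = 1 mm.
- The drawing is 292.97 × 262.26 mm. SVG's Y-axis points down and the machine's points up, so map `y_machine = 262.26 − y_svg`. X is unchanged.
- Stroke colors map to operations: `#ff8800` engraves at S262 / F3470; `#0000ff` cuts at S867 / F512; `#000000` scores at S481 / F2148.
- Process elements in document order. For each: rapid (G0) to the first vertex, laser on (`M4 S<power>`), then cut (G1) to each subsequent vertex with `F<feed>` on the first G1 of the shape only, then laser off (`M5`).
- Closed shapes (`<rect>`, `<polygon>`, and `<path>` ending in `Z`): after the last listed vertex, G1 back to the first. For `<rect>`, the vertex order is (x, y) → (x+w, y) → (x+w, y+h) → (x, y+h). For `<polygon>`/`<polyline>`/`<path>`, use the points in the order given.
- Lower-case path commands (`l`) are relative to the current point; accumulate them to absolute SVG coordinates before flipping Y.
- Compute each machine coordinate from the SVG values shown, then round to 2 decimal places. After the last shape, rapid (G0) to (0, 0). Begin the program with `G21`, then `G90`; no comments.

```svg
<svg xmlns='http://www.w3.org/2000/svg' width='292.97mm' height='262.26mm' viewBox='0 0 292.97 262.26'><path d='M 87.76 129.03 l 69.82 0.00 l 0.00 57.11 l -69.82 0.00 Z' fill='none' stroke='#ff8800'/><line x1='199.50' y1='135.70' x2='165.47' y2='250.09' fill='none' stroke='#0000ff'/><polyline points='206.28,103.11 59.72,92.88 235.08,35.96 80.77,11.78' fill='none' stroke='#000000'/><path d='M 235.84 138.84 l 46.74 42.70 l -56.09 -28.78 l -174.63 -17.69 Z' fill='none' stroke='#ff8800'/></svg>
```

viewBox `0 0 292.97 262.26` with mm width/height → 1 unit = 1 mm. Flip: y_m = 262.26 − y_svg.

**Shape 1** — `<path>` rectangle, stroke `#ff8800` → engrave (S262, F3470). Machine vertices: (87.76,133.23) → (157.58,133.23) → (157.58,76.12) → (87.76,76.12) → (87.76,133.23). Closed: final G1 returns to the first vertex.

**Shape 2** — `<line>` line segment, stroke `#0000ff` → cut (S867, F512). Machine vertices: (199.50,126.56) → (165.47,12.17). Open path.

**Shape 3** — `<polyline>` open polyline, stroke `#000000` → score (S481, F2148). Machine vertices: (206.28,159.15) → (59.72,169.38) → (235.08,226.30) → (80.77,250.48). Open path.

**Shape 4** — `<path>` closed polygon, stroke `#ff8800` → engrave (S262, F3470). Machine vertices: (235.84,123.42) → (282.58,80.72) → (226.49,109.50) → (51.86,127.19) → (235.84,123.42). Closed: final G1 returns to the first vertex.

G21
G90
G0 X87.76 Y133.23
M4 S262
G1 X157.58 Y133.23 F3470
G1 X157.58 Y76.12
G1 X87.76 Y76.12
G1 X87.76 Y133.23
M5
G0 X199.50 Y126.56
M4 S867
G1 X165.47 Y12.17 F512
M5
G0 X206.28 Y159.15
M4 S481
G1 X59.72 Y169.38 F2148
G1 X235.08 Y226.30
G1 X80.77 Y250.48
M5
G0 X235.84 Y123.42
M4 S262
G1 X282.58 Y80.72 F3470
G1 X226.49 Y109.50
G1 X51.86 Y127.19
G1 X235.84 Y123.42
M5
G0 X0.00 Y0.00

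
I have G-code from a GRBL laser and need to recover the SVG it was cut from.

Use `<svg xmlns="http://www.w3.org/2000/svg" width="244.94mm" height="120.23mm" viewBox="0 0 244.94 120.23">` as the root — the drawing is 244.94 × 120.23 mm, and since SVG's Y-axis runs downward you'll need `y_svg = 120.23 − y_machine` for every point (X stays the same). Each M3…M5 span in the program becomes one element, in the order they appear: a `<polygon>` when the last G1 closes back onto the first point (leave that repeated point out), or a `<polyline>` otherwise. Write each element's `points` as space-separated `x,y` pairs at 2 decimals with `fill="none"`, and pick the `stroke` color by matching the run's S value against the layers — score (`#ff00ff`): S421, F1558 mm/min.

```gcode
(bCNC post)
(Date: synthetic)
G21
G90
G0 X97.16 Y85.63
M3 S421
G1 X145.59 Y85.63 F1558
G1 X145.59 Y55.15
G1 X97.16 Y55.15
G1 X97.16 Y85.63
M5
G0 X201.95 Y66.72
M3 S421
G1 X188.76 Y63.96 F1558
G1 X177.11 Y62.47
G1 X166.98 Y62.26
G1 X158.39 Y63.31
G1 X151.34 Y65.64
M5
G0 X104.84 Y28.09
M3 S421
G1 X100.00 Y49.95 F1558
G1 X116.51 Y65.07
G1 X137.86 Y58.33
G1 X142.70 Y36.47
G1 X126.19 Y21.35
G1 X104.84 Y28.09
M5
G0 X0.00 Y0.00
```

Each laser-on run becomes one SVG element. Flip Y back into SVG space with y_svg = 120.23 − y_machine. Every run uses S421, so all elements get stroke `#ff00ff` (score).

Run 1: The run returns to its start, so emit a `<polygon>` with points (Y-flipped): 97.16,34.60 145.59,34.60 145.59,65.08 97.16,65.08.

Run 2: The run is open, so emit a `<polyline>` with points (Y-flipped): 201.95,53.51 188.76,56.27 177.11,57.76 166.98,57.97 158.39,56.92 151.34,54.59.

Run 3: The run returns to its start, so emit a `<polygon>` with points (Y-flipped): 104.84,92.14 100.00,70.28 116.51,55.16 137.86,61.90 142.70,83.76 126.19,98.88.

<svg xmlns="http://www.w3.org/2000/svg" width="244.94mm" height="120.23mm" viewBox="0 0 244.94 120.23">
  <polygon points="97.16,34.60 145.59,34.60 145.59,65.08 97.16,65.08" fill="none" stroke="#ff00ff"/>
  <polyline points="201.95,53.51 188.76,56.27 177.11,57.76 166.98,57.97 158.39,56.92 151.34,54.59" fill="none" stroke="#ff00ff"/>
  <polygon points="104.84,92.14 100.00,70.28 116.51,55.16 137.86,61.90 142.70,83.76 126.19,98.88" fill="none" stroke="#ff00ff"/>
</svg>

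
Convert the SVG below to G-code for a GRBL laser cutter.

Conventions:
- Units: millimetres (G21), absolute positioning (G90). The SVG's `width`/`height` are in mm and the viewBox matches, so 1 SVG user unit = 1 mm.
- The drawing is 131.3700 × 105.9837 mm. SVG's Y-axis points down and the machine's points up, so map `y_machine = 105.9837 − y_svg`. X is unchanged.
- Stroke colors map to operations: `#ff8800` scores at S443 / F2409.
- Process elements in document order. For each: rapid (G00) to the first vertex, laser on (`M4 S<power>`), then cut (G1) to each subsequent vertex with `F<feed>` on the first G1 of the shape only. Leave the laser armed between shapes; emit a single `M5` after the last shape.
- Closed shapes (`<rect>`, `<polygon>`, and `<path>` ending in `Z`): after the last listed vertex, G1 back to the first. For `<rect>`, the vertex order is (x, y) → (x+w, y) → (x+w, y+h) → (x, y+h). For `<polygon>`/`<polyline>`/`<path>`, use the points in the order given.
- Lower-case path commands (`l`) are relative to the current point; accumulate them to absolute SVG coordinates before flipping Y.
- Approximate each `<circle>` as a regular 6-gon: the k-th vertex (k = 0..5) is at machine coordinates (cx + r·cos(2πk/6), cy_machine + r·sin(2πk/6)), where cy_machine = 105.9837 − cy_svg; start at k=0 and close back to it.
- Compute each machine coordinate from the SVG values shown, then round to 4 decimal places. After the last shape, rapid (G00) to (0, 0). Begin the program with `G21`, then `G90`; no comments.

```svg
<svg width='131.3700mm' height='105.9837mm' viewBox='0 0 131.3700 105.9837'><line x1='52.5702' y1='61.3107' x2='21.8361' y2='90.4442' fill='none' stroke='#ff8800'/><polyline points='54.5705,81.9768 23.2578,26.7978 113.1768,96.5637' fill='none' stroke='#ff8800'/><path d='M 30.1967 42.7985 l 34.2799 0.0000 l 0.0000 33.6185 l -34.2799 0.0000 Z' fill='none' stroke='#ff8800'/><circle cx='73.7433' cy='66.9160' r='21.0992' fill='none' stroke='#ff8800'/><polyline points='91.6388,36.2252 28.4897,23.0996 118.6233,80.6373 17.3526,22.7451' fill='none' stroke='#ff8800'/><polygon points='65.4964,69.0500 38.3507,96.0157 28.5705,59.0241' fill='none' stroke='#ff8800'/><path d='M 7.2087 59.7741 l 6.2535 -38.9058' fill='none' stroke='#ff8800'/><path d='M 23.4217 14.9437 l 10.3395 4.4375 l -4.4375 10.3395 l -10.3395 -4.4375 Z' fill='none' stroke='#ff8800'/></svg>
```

Since the viewBox matches the mm dimensions, user units are millimetres directly. The only transform is the Y-flip y_m = 105.9837 − y_svg.

Shape 1 is a line segment drawn with `<line>`. Its stroke #ff8800 means score at S443, F2409. After flipping Y the toolpath is (52.5702,44.6730) → (21.8361,15.5395).

Shape 2 is a open polyline drawn with `<polyline>`. Its stroke #ff8800 means score at S443, F2409. After flipping Y the toolpath is (54.5705,24.0069) → (23.2578,79.1859) → (113.1768,9.4200).

Shape 3 is a rectangle drawn with `<path>`. Its stroke #ff8800 means score at S443, F2409. After flipping Y the toolpath is (30.1967,63.1852) → (64.4766,63.1852) → (64.4766,29.5667) → (30.1967,29.5667) → (30.1967,63.1852), returning to the start.

Shape 4 is a circle drawn with `<circle>`. Its stroke #ff8800 means score at S443, F2409. After flipping Y the toolpath is (94.8425,39.0677) → (84.2929,57.3401) → (63.1937,57.3401) → (52.6441,39.0677) → (63.1937,20.7953) → (84.2929,20.7953) → (94.8425,39.0677), returning to the start.

Shape 5 is a open polyline drawn with `<polyline>`. Its stroke #ff8800 means score at S443, F2409. After flipping Y the toolpath is (91.6388,69.7585) → (28.4897,82.8841) → (118.6233,25.3464) → (17.3526,83.2386).

Shape 6 is a regular polygon drawn with `<polygon>`. Its stroke #ff8800 means score at S443, F2409. After flipping Y the toolpath is (65.4964,36.9337) → (38.3507,9.9680) → (28.5705,46.9596) → (65.4964,36.9337), returning to the start.

Shape 7 is a line segment drawn with `<path>`. Its stroke #ff8800 means score at S443, F2409. After flipping Y the toolpath is (7.2087,46.2096) → (13.4622,85.1154).

Shape 8 is a regular polygon drawn with `<path>`. Its stroke #ff8800 means score at S443, F2409. After flipping Y the toolpath is (23.4217,91.0400) → (33.7612,86.6025) → (29.3237,76.2630) → (18.9842,80.7005) → (23.4217,91.0400), returning to the start.

G21
G90
G00 X52.5702 Y44.6730
M4 S443
G1 X21.8361 Y15.5395 F2409
G00 X54.5705 Y24.0069
M4 S443
G1 X23.2578 Y79.1859 F2409
G1 X113.1768 Y9.4200
G00 X30.1967 Y63.1852
M4 S443
G1 X64.4766 Y63.1852 F2409
G1 X64.4766 Y29.5667
G1 X30.1967 Y29.5667
G1 X30.1967 Y63.1852
G00 X94.8425 Y39.0677
M4 S443
G1 X84.2929 Y57.3401 F2409
G1 X63.1937 Y57.3401
G1 X52.6441 Y39.0677
G1 X63.1937 Y20.7953
G1 X84.2929 Y20.7953
G1 X94.8425 Y39.0677
G00 X91.6388 Y69.7585
M4 S443
G1 X28.4897 Y82.8841 F2409
G1 X118.6233 Y25.3464
G1 X17.3526 Y83.2386
G00 X65.4964 Y36.9337
M4 S443
G1 X38.3507 Y9.9680 F2409
G1 X28.5705 Y46.9596
G1 X65.4964 Y36.9337
G00 X7.2087 Y46.2096
M4 S443
G1 X13.4622 Y85.1154 F2409
G00 X23.4217 Y91.0400
M4 S443
G1 X33.7612 Y86.6025 F2409
G1 X29.3237 Y76.2630
G1 X18.9842 Y80.7005
G1 X23.4217 Y91.0400
M5
G00 X0.0000 Y0.0000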